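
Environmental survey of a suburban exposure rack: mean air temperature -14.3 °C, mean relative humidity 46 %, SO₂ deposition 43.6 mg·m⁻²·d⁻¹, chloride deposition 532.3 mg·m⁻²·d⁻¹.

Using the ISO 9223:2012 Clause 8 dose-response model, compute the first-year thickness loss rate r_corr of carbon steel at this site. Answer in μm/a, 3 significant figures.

r_corr = 13.7 μm/a

carbon steel: f(T) = +0.150·(T−10) [T≤10 °C] = -3.6450
  Pd branch = 1.77·Pd^0.52·e^(0.02·RH+f) = 0.8261 μm/a
  Sd branch = 0.102·Sd^0.62·e^(0.033·RH+0.04·T) = 12.87 μm/a
  r_corr = 0.8261 + 12.87 = 13.7 μm/a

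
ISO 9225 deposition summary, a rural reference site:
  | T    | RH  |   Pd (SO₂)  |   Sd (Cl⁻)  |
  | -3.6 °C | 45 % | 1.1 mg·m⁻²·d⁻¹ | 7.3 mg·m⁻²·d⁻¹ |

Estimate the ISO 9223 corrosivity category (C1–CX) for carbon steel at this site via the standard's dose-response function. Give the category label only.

C2

carbon steel: f(T) = +0.150·(T−10) [T≤10 °C] = -2.0400
  Pd branch = 1.77·Pd^0.52·e^(0.02·RH+f) = 0.5948 μm/a
  Sd branch = 0.102·Sd^0.62·e^(0.033·RH+0.04·T) = 1.337 μm/a
  r_corr = 0.5948 + 1.337 = 1.932 μm/a
ISO 9223 Table 2 (carbon steel): 1.3 < 1.93 ≤ 25 μm/a ⇒ C2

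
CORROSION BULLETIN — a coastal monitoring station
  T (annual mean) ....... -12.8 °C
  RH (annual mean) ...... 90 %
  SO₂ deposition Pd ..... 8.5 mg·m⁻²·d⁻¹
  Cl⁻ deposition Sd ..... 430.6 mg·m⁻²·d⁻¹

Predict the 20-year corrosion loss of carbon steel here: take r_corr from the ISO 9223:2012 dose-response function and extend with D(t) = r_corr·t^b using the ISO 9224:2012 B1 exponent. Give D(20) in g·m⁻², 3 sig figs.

D(20) = 1.97e+03 g·m⁻²

carbon steel: temperature factor f = +0.150·(-22.8) = -3.4200
  Pd branch = 1.77·Pd^0.52·e^(0.02·RH+f) = 1.066 μm/a
  Sd branch = 0.102·Sd^0.62·e^(0.033·RH+0.04·T) = 51.19 μm/a
  sum: 1.066 + 51.19 → r_corr = 52.26 μm/a
Power-law: D(20) = r_corr · 20^0.523
  D(20) = 52.26 × 20^0.523 = 52.26 × 4.791 = 250.4 μm
  Mass loss = 250.4 μm × 7.85 g/cm³ = 1966 g·m⁻²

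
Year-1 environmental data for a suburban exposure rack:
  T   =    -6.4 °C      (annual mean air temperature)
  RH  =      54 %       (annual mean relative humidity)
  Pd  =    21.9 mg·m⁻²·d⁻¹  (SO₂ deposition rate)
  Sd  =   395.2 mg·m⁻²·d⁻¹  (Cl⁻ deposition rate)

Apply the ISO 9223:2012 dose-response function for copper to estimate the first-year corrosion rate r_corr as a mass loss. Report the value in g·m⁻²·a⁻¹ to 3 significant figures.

copper: f(T) = +0.126·(T−10) [T≤10 °C] = -2.0664
  sulphur-dioxide contribution → 0.03623 μm/a
  chloride contribution → 0.263 μm/a
  ⇒ r_corr(copper) = 0.2992 μm/a
Convert to mass loss: 0.2992 μm/a × 8.96 g/cm³ = 2.681 g·m⁻²·a⁻¹

r_corr = 2.68 g·m⁻²·a⁻¹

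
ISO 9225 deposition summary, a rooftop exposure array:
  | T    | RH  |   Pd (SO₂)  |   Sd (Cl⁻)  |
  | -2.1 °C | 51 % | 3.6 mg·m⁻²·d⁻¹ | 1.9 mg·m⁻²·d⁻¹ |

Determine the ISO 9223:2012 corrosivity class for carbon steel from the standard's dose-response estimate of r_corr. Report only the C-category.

carbon steel: T≤10 °C ⇒ hinge +0.150·(-2.1−10) = -1.8150
  sulphur-dioxide contribution → 1.556 μm/a
  chloride contribution → 0.7514 μm/a
  total first-year rate 2.307 μm/a
ISO 9223 Table 2 (carbon steel): 1.3 < 2.31 ≤ 25 μm/a ⇒ C2

C2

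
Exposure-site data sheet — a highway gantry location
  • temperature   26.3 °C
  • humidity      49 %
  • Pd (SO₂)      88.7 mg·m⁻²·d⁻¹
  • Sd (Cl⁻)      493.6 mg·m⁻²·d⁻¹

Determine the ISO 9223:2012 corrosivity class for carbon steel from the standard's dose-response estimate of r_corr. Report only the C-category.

C5

carbon steel: f(T) = -0.054·(T−10) [T>10 °C] = -0.8802
  sulphur-dioxide contribution → 20.15 μm/a
  chloride contribution → 68.81 μm/a
  total first-year rate 88.95 μm/a
89 μm/a falls in (80, 200] for carbon steel → category C5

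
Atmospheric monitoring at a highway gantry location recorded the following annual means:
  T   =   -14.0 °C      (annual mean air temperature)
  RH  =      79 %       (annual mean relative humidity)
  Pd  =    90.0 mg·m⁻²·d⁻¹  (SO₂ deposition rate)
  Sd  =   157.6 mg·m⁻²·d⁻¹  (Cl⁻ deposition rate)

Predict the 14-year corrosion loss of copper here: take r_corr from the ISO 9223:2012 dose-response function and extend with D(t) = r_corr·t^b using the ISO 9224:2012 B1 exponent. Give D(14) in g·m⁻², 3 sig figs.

D(14) = 22.7 g·m⁻²

copper: T≤10 °C ⇒ hinge +0.126·(-14.0−10) = -3.0240
  SO₂ term: 0.0053·90.0^0.26·exp(0.059·79-3.0240) = 0.08776
  Cl⁻ term: 0.01025·157.6^0.27·exp(0.036·79+0.049·-14.0) = 0.3478
  sum: 0.08776 + 0.3478 → r_corr = 0.4355 μm/a
Long-term exponent b (ISO 9224 Table 2, B1) = 0.667
  D(14) = 0.4355 × 14^0.667 = 0.4355 × 5.814 = 2.532 μm
  Mass loss = 2.532 μm × 8.96 g/cm³ = 22.69 g·m⁻²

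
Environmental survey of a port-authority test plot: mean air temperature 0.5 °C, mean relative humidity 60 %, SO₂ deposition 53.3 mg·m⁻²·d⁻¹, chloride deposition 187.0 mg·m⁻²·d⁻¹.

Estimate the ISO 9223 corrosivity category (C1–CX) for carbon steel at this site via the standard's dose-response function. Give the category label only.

carbon steel: temperature factor f = +0.150·(-9.5) = -1.4250
  SO₂ term: 1.77·53.3^0.52·exp(0.02·60-1.4250) = 11.17
  Sd branch = 0.102·Sd^0.62·e^(0.033·RH+0.04·T) = 19.31 μm/a
  sum: 11.17 + 19.31 → r_corr = 30.48 μm/a
Category bounds: 25…50 μm/a bracket r_corr ⇒ C3

C3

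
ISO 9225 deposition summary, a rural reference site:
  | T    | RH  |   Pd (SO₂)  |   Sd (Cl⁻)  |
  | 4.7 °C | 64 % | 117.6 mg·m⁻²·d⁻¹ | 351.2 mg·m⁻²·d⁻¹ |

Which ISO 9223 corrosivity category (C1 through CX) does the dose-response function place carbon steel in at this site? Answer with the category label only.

carbon steel: f(T) = +0.150·(T−10) [T≤10 °C] = -0.7950
  SO₂ term: 1.77·117.6^0.52·exp(0.02·64-0.7950) = 34.29
  Sd branch = 0.102·Sd^0.62·e^(0.033·RH+0.04·T) = 38.52 μm/a
  r_corr = 34.29 + 38.52 = 72.82 μm/a
72.8 μm/a falls in (50, 80] for carbon steel → category C4

C4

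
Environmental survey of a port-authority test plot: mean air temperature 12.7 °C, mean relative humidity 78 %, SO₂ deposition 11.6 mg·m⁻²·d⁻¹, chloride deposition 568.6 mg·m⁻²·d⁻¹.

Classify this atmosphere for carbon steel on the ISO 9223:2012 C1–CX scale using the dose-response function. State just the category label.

carbon steel: f(T) = -0.054·(T−10) [T>10 °C] = -0.1458
  Pd branch = 1.77·Pd^0.52·e^(0.02·RH+f) = 26.04 μm/a
  Cl⁻ term: 0.102·568.6^0.62·exp(0.033·78+0.04·12.7) = 113.5
  r_corr = 26.04 + 113.5 = 139.6 μm/a
Category bounds: 80…200 μm/a bracket r_corr ⇒ C5

C5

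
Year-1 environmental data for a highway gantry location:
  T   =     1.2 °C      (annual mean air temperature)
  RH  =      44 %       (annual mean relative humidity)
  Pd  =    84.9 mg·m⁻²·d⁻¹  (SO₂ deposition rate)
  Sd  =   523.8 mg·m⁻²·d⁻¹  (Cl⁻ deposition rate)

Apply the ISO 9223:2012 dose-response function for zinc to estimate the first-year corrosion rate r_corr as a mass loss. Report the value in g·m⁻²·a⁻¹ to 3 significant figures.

zinc: f(T) = +0.038·(T−10) [T≤10 °C] = -0.3344
  Pd branch = 0.0129·Pd^0.44·e^(0.046·RH+f) = 0.4933 μm/a
  Sd branch = 0.0175·Sd^0.57·e^(0.008·RH+0.085·T) = 0.9775 μm/a
  sum: 0.4933 + 0.9775 → r_corr = 1.471 μm/a
Convert to mass loss: 1.471 μm/a × 7.14 g/cm³ = 10.5 g·m⁻²·a⁻¹

r_corr = 10.5 g·m⁻²·a⁻¹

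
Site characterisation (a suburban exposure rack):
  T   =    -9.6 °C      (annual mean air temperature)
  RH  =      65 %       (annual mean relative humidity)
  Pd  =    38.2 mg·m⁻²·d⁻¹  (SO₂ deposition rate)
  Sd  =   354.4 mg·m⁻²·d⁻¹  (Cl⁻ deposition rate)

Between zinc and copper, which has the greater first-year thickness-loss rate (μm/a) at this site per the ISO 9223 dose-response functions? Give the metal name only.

zinc

zinc: temperature factor f = +0.038·(-19.6) = -0.7448
  sulphur-dioxide contribution → 0.605 μm/a
  chloride contribution → 0.3696 μm/a
  total first-year rate 0.9746 μm/a
copper: T≤10 °C ⇒ hinge +0.126·(-9.6−10) = -2.4696
  sulphur-dioxide contribution → 0.05353 μm/a
  chloride contribution → 0.3244 μm/a
  total first-year rate 0.3779 μm/a
Ordering by μm/a: zinc (0.975) > copper (0.378)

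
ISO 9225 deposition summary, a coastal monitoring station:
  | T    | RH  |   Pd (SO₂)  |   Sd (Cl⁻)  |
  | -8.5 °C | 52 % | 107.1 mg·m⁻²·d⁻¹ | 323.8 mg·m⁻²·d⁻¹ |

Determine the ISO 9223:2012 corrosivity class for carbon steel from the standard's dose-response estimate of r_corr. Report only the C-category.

carbon steel: f(T) = +0.150·(T−10) [T≤10 °C] = -2.7750
  SO₂ term: 1.77·107.1^0.52·exp(0.02·52-2.7750) = 3.548
  Cl⁻ term: 0.102·323.8^0.62·exp(0.033·52+0.04·-8.5) = 14.54
  sum: 3.548 + 14.54 → r_corr = 18.09 μm/a
18.1 μm/a falls in (1.3, 25] for carbon steel → category C2

C2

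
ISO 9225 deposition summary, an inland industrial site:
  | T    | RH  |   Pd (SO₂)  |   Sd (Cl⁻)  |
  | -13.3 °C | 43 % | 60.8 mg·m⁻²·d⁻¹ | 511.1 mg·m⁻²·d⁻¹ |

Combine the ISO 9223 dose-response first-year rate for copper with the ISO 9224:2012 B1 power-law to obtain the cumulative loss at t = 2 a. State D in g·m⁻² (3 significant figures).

copper: T≤10 °C ⇒ hinge +0.126·(-13.3−10) = -2.9358
  sulphur-dioxide contribution → 0.01035 μm/a
  chloride contribution → 0.1353 μm/a
  ⇒ r_corr(copper) = 0.1456 μm/a
Power-law: D(2) = r_corr · 2^0.667
  D(2) = 0.1456 × 2^0.667 = 0.1456 × 1.588 = 0.2312 μm
  Mass loss = 0.2312 μm × 8.96 g/cm³ = 2.072 g·m⁻²

D(2) = 2.07 g·m⁻²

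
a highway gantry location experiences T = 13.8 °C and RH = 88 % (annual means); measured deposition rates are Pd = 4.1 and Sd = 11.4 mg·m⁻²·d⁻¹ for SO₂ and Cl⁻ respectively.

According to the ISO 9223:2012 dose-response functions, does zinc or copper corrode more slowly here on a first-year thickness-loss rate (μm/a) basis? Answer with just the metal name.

zinc: temperature factor f = -0.071·(3.8) = -0.2698
  Pd branch = 0.0129·Pd^0.44·e^(0.046·RH+f) = 1.05 μm/a
  Cl⁻ term: 0.0175·11.4^0.57·exp(0.008·88+0.085·13.8) = 0.4578
  r_corr = 1.05 + 0.4578 = 1.507 μm/a
copper: T>10 °C ⇒ hinge -0.080·(13.8−10) = -0.3040
  SO₂ term: 0.0053·4.1^0.26·exp(0.059·88-0.3040) = 1.015
  Sd branch = 0.01025·Sd^0.27·e^(0.036·RH+0.049·T) = 0.9239 μm/a
  sum: 1.015 + 0.9239 → r_corr = 1.939 μm/a
Ordering by μm/a: copper (1.94) > zinc (1.51)

zinc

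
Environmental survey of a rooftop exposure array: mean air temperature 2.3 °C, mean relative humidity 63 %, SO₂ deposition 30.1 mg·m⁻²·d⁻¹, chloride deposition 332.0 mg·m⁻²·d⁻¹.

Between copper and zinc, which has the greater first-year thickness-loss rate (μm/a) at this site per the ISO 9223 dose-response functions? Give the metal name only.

zinc

copper: f(T) = +0.126·(T−10) [T≤10 °C] = -0.9702
  Pd branch = 0.0053·Pd^0.26·e^(0.059·RH+f) = 0.2003 μm/a
  Cl⁻ term: 0.01025·332.0^0.27·exp(0.036·63+0.049·2.3) = 0.5313
  r_corr = 0.2003 + 0.5313 = 0.7316 μm/a
zinc: T≤10 °C ⇒ hinge +0.038·(2.3−10) = -0.2926
  SO₂ term: 0.0129·30.1^0.44·exp(0.046·63-0.2926) = 0.781
  Sd branch = 0.0175·Sd^0.57·e^(0.008·RH+0.085·T) = 0.9636 μm/a
  r_corr = 0.781 + 0.9636 = 1.745 μm/a
Ordering by μm/a: zinc (1.74) > copper (0.732)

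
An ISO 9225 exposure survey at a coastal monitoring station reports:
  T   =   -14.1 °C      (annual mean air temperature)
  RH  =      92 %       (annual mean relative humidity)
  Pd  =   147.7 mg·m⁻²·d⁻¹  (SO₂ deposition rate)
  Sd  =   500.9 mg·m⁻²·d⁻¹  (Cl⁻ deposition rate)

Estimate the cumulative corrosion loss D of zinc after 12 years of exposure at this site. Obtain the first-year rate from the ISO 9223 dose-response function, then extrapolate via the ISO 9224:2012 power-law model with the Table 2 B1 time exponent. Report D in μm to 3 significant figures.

D(12) = 27.0 μm

zinc: f(T) = +0.038·(T−10) [T≤10 °C] = -0.9158
  sulphur-dioxide contribution → 3.201 μm/a
  chloride contribution → 0.3811 μm/a
  total first-year rate 3.582 μm/a
Long-term exponent b (ISO 9224 Table 2, B1) = 0.813
  D(12) = 3.582 × 12^0.813 = 3.582 × 7.54 = 27.01 μm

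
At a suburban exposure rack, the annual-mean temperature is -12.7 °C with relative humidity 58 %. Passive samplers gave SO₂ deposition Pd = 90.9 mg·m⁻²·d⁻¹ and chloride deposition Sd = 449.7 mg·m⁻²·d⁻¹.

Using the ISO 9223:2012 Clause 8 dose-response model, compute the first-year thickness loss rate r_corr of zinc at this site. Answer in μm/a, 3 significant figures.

r_corr = 0.878 μm/a

zinc: f(T) = +0.038·(T−10) [T≤10 °C] = -0.8626
  sulphur-dioxide contribution → 0.5707 μm/a
  chloride contribution → 0.3075 μm/a
  total first-year rate 0.8783 μm/a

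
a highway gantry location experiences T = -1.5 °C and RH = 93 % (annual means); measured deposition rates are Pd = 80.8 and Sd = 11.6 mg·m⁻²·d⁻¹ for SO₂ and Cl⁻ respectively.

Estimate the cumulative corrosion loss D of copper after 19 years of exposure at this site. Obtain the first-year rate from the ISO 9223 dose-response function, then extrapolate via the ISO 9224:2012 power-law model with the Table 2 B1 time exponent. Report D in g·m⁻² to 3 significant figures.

D(19) = 93.7 g·m⁻²

copper: T≤10 °C ⇒ hinge +0.126·(-1.5−10) = -1.4490
  Pd branch = 0.0053·Pd^0.26·e^(0.059·RH+f) = 0.9416 μm/a
  Cl⁻ term: 0.01025·11.6^0.27·exp(0.036·93+0.049·-1.5) = 0.5251
  r_corr = 0.9416 + 0.5251 = 1.467 μm/a
Power-law: D(19) = r_corr · 19^0.667
  D(19) = 1.467 × 19^0.667 = 1.467 × 7.127 = 10.45 μm
  Mass loss = 10.45 μm × 8.96 g/cm³ = 93.67 g·m⁻²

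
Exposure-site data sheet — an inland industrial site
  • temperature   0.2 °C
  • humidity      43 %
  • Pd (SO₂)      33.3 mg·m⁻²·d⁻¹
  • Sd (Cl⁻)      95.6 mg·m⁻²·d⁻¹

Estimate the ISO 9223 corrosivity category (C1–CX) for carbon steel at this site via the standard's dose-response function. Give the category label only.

carbon steel: temperature factor f = +0.150·(-9.8) = -1.4700
  sulphur-dioxide contribution → 5.953 μm/a
  chloride contribution → 7.182 μm/a
  ⇒ r_corr(carbon steel) = 13.13 μm/a
13.1 μm/a falls in (1.3, 25] for carbon steel → category C2

C2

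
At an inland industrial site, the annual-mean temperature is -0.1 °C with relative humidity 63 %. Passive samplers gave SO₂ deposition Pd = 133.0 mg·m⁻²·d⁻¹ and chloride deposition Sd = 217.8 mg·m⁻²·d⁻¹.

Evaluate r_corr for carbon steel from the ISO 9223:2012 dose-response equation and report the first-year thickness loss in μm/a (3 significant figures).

r_corr = 40.3 μm/a

carbon steel: f(T) = +0.150·(T−10) [T≤10 °C] = -1.5150
  SO₂ term: 1.77·133.0^0.52·exp(0.02·63-1.5150) = 17.44
  Cl⁻ term: 0.102·217.8^0.62·exp(0.033·63+0.04·-0.1) = 22.87
  sum: 17.44 + 22.87 → r_corr = 40.32 μm/a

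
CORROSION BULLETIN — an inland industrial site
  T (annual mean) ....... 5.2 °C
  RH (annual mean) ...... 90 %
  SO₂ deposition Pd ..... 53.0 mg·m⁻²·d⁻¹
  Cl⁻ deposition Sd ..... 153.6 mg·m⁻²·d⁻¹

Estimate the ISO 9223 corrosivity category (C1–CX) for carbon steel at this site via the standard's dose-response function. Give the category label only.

C5

carbon steel: f(T) = +0.150·(T−10) [T≤10 °C] = -0.7200
  SO₂ term: 1.77·53.0^0.52·exp(0.02·90-0.7200) = 41.08
  Sd branch = 0.102·Sd^0.62·e^(0.033·RH+0.04·T) = 55.51 μm/a
  r_corr = 41.08 + 55.51 = 96.59 μm/a
ISO 9223 Table 2 (carbon steel): 80 < 96.6 ≤ 200 μm/a ⇒ C5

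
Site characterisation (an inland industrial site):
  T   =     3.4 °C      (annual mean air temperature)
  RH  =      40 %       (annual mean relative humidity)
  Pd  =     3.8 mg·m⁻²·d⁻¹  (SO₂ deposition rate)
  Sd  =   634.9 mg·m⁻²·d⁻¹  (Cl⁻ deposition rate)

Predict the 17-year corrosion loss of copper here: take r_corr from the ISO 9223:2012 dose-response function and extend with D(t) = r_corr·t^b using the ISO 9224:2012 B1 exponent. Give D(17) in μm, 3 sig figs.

D(17) = 2.16 μm

copper: T≤10 °C ⇒ hinge +0.126·(3.4−10) = -0.8316
  SO₂ term: 0.0053·3.8^0.26·exp(0.059·40-0.8316) = 0.03458
  Cl⁻ term: 0.01025·634.9^0.27·exp(0.036·40+0.049·3.4) = 0.2919
  r_corr = 0.03458 + 0.2919 = 0.3264 μm/a
ISO 9224: D(t) = r_corr · t^b with b = 0.667 (copper, B1)
  D(17) = 0.3264 × 17^0.667 = 0.3264 × 6.618 = 2.16 μm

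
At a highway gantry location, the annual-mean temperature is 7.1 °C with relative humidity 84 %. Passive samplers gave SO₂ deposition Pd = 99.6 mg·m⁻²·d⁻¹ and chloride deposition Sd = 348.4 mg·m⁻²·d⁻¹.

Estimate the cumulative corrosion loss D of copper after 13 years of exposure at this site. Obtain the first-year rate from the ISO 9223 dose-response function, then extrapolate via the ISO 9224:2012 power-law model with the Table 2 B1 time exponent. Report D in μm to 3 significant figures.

D(13) = 17.6 μm

copper: temperature factor f = +0.126·(-2.9) = -0.3654
  sulphur-dioxide contribution → 1.728 μm/a
  chloride contribution → 1.45 μm/a
  total first-year rate 3.178 μm/a
Long-term exponent b (ISO 9224 Table 2, B1) = 0.667
  D(13) = 3.178 × 13^0.667 = 3.178 × 5.534 = 17.59 μm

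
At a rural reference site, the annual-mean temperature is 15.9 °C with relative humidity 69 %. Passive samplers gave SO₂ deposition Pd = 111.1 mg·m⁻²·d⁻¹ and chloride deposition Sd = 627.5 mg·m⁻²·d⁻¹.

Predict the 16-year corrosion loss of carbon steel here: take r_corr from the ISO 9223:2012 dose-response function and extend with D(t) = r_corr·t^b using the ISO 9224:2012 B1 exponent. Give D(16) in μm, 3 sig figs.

D(16) = 687 μm

carbon steel: f(T) = -0.054·(T−10) [T>10 °C] = -0.3186
  SO₂ term: 1.77·111.1^0.52·exp(0.02·69-0.3186) = 59.25
  Sd branch = 0.102·Sd^0.62·e^(0.033·RH+0.04·T) = 101.9 μm/a
  r_corr = 59.25 + 101.9 = 161.2 μm/a
Long-term exponent b (ISO 9224 Table 2, B1) = 0.523
  D(16) = 161.2 × 16^0.523 = 161.2 × 4.263 = 687.1 μm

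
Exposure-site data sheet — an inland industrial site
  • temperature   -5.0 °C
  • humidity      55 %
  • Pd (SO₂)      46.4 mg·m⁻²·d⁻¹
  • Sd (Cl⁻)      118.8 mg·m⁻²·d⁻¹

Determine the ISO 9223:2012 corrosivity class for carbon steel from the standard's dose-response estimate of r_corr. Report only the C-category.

carbon steel: T≤10 °C ⇒ hinge +0.150·(-5.0−10) = -2.2500
  Pd branch = 1.77·Pd^0.52·e^(0.02·RH+f) = 4.122 μm/a
  Sd branch = 0.102·Sd^0.62·e^(0.033·RH+0.04·T) = 9.917 μm/a
  r_corr = 4.122 + 9.917 = 14.04 μm/a
Category bounds: 1.3…25 μm/a bracket r_corr ⇒ C2

C2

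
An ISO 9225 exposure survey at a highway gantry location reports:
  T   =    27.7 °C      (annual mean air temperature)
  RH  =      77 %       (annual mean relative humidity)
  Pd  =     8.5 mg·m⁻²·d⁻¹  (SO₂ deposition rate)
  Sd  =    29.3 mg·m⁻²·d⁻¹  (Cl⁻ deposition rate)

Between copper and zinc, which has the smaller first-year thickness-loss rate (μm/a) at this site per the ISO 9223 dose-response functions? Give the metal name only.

copper: T>10 °C ⇒ hinge -0.080·(27.7−10) = -1.4160
  SO₂ term: 0.0053·8.5^0.26·exp(0.059·77-1.4160) = 0.2108
  Sd branch = 0.01025·Sd^0.27·e^(0.036·RH+0.049·T) = 1.585 μm/a
  r_corr = 0.2108 + 1.585 = 1.796 μm/a
zinc: T>10 °C ⇒ hinge -0.071·(27.7−10) = -1.2567
  Pd branch = 0.0129·Pd^0.44·e^(0.046·RH+f) = 0.3251 μm/a
  Cl⁻ term: 0.0175·29.3^0.57·exp(0.008·77+0.085·27.7) = 2.34
  r_corr = 0.3251 + 2.34 = 2.665 μm/a
Ordering by μm/a: zinc (2.67) > copper (1.8)

copper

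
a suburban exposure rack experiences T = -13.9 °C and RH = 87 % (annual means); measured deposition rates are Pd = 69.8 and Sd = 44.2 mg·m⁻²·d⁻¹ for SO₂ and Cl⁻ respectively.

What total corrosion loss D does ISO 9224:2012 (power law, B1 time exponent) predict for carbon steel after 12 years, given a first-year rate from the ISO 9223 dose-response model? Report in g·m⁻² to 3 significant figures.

D(12) = 385 g·m⁻²

carbon steel: temperature factor f = +0.150·(-23.9) = -3.5850
  SO₂ term: 1.77·69.8^0.52·exp(0.02·87-3.5850) = 2.544
  Cl⁻ term: 0.102·44.2^0.62·exp(0.033·87+0.04·-13.9) = 10.82
  r_corr = 2.544 + 10.82 = 13.36 μm/a
ISO 9224: D(t) = r_corr · t^b with b = 0.523 (carbon steel, B1)
  D(12) = 13.36 × 12^0.523 = 13.36 × 3.668 = 49.01 μm
  Mass loss = 49.01 μm × 7.85 g/cm³ = 384.7 g·m⁻²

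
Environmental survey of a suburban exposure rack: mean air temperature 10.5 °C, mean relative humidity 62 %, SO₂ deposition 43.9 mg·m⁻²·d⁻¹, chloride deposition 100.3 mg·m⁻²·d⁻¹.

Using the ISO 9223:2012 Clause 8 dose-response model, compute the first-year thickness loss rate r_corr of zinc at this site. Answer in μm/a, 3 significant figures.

r_corr = 2.11 μm/a

zinc: T>10 °C ⇒ hinge -0.071·(10.5−10) = -0.0355
  SO₂ term: 0.0129·43.9^0.44·exp(0.046·62-0.0355) = 1.139
  Cl⁻ term: 0.0175·100.3^0.57·exp(0.008·62+0.085·10.5) = 0.9701
  sum: 1.139 + 0.9701 → r_corr = 2.109 μm/a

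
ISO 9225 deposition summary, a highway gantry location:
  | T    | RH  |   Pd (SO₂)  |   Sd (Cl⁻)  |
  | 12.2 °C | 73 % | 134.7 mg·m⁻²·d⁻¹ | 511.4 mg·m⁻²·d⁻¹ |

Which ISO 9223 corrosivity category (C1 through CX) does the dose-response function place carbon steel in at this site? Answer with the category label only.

carbon steel: temperature factor f = -0.054·(2.2) = -0.1188
  sulphur-dioxide contribution → 86.64 μm/a
  chloride contribution → 88.35 μm/a
  ⇒ r_corr(carbon steel) = 175 μm/a
Category bounds: 80…200 μm/a bracket r_corr ⇒ C5

C5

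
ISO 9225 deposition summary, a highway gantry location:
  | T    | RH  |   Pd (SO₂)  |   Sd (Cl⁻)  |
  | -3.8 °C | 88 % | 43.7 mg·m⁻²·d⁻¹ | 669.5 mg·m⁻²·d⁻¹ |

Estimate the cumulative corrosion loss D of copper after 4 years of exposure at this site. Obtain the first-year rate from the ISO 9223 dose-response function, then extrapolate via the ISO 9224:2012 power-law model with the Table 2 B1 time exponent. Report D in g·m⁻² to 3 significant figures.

D(4) = 36.6 g·m⁻²

copper: f(T) = +0.126·(T−10) [T≤10 °C] = -1.7388
  sulphur-dioxide contribution → 0.4472 μm/a
  chloride contribution → 1.171 μm/a
  total first-year rate 1.618 μm/a
Power-law: D(4) = r_corr · 4^0.667
  D(4) = 1.618 × 4^0.667 = 1.618 × 2.521 = 4.08 μm
  Mass loss = 4.08 μm × 8.96 g/cm³ = 36.56 g·m⁻²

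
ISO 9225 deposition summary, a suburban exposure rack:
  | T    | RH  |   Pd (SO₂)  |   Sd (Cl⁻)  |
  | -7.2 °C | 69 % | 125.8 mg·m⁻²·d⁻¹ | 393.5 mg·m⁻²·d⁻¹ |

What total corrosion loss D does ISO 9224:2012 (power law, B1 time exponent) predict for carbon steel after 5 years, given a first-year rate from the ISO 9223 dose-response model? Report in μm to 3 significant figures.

D(5) = 85.6 μm

carbon steel: f(T) = +0.150·(T−10) [T≤10 °C] = -2.5800
  SO₂ term: 1.77·125.8^0.52·exp(0.02·69-2.5800) = 6.586
  Sd branch = 0.102·Sd^0.62·e^(0.033·RH+0.04·T) = 30.29 μm/a
  sum: 6.586 + 30.29 → r_corr = 36.87 μm/a
Long-term exponent b (ISO 9224 Table 2, B1) = 0.523
  D(5) = 36.87 × 5^0.523 = 36.87 × 2.32 = 85.56 μm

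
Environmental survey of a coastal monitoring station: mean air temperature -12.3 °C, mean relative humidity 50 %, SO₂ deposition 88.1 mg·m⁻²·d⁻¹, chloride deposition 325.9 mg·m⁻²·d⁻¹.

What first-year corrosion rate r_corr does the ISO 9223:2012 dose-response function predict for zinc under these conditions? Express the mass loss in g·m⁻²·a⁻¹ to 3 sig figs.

r_corr = 4.60 g·m⁻²·a⁻¹

zinc: f(T) = +0.038·(T−10) [T≤10 °C] = -0.8474
  Pd branch = 0.0129·Pd^0.44·e^(0.046·RH+f) = 0.3956 μm/a
  Cl⁻ term: 0.0175·325.9^0.57·exp(0.008·50+0.085·-12.3) = 0.2484
  r_corr = 0.3956 + 0.2484 = 0.644 μm/a
Convert to mass loss: 0.644 μm/a × 7.14 g/cm³ = 4.598 g·m⁻²·a⁻¹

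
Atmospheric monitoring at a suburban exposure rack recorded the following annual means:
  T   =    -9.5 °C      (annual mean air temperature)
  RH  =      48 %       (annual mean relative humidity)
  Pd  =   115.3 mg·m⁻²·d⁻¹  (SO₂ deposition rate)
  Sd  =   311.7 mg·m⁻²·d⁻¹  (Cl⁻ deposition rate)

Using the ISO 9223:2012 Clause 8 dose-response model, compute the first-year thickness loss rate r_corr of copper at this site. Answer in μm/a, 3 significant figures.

copper: f(T) = +0.126·(T−10) [T≤10 °C] = -2.4570
  sulphur-dioxide contribution → 0.0265 μm/a
  chloride contribution → 0.1707 μm/a
  ⇒ r_corr(copper) = 0.1972 μm/a

r_corr = 0.197 μm/a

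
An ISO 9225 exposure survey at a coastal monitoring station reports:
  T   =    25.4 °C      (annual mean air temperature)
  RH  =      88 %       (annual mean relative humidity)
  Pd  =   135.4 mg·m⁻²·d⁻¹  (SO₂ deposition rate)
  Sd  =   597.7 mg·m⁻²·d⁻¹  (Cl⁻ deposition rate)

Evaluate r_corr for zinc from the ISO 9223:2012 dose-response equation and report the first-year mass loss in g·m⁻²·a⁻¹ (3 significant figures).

r_corr = 99.0 g·m⁻²·a⁻¹

zinc: f(T) = -0.071·(T−10) [T>10 °C] = -1.0934
  sulphur-dioxide contribution → 2.146 μm/a
  chloride contribution → 11.72 μm/a
  ⇒ r_corr(zinc) = 13.87 μm/a
Convert to mass loss: 13.87 μm/a × 7.14 g/cm³ = 99.02 g·m⁻²·a⁻¹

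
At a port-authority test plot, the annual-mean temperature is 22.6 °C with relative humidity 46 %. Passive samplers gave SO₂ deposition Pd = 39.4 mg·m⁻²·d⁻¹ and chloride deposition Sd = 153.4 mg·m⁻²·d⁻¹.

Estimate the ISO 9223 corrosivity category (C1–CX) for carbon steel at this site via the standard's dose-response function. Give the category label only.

carbon steel: temperature factor f = -0.054·(12.6) = -0.6804
  sulphur-dioxide contribution → 15.19 μm/a
  chloride contribution → 26.04 μm/a
  total first-year rate 41.24 μm/a
Category bounds: 25…50 μm/a bracket r_corr ⇒ C3

C3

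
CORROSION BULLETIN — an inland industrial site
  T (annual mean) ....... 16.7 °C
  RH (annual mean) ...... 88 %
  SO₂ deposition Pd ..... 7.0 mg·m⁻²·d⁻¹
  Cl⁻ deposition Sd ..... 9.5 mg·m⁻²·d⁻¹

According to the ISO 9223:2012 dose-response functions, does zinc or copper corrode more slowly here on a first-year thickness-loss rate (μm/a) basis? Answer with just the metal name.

zinc: f(T) = -0.071·(T−10) [T>10 °C] = -0.4757
  sulphur-dioxide contribution → 1.081 μm/a
  chloride contribution → 0.5279 μm/a
  total first-year rate 1.609 μm/a
copper: T>10 °C ⇒ hinge -0.080·(16.7−10) = -0.5360
  sulphur-dioxide contribution → 0.9249 μm/a
  chloride contribution → 1.014 μm/a
  ⇒ r_corr(copper) = 1.939 μm/a
Ordering by μm/a: copper (1.94) > zinc (1.61)

zinc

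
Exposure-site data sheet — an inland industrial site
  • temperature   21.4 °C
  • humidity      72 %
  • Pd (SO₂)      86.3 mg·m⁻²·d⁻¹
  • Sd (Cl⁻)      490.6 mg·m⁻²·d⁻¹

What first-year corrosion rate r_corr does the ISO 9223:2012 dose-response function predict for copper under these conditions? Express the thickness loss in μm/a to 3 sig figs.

r_corr = 2.56 μm/a

copper: T>10 °C ⇒ hinge -0.080·(21.4−10) = -0.9120
  SO₂ term: 0.0053·86.3^0.26·exp(0.059·72-0.9120) = 0.4747
  Sd branch = 0.01025·Sd^0.27·e^(0.036·RH+0.049·T) = 2.081 μm/a
  sum: 0.4747 + 2.081 → r_corr = 2.556 μm/a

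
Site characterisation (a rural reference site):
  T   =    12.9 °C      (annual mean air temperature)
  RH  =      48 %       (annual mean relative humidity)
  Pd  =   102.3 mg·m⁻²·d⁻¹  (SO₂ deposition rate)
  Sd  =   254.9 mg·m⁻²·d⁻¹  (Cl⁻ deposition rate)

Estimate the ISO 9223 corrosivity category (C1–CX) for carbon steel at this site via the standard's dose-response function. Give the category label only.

carbon steel: T>10 °C ⇒ hinge -0.054·(12.9−10) = -0.1566
  Pd branch = 1.77·Pd^0.52·e^(0.02·RH+f) = 43.86 μm/a
  Cl⁻ term: 0.102·254.9^0.62·exp(0.033·48+0.04·12.9) = 25.86
  r_corr = 43.86 + 25.86 = 69.71 μm/a
Category bounds: 50…80 μm/a bracket r_corr ⇒ C4

C4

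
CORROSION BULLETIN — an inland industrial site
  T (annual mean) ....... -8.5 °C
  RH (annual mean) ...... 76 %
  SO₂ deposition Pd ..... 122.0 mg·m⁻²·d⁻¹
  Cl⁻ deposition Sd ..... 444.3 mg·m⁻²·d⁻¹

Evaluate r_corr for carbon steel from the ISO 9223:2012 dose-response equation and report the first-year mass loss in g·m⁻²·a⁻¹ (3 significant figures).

carbon steel: temperature factor f = +0.150·(-18.5) = -2.7750
  sulphur-dioxide contribution → 6.135 μm/a
  chloride contribution → 39.06 μm/a
  ⇒ r_corr(carbon steel) = 45.19 μm/a
Convert to mass loss: 45.19 μm/a × 7.85 g/cm³ = 354.8 g·m⁻²·a⁻¹

r_corr = 355 g·m⁻²·a⁻¹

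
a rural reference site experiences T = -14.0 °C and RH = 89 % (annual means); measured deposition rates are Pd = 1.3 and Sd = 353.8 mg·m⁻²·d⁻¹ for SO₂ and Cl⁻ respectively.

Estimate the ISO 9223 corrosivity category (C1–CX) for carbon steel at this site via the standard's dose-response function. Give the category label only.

C3

carbon steel: f(T) = +0.150·(T−10) [T≤10 °C] = -3.6000
  Pd branch = 1.77·Pd^0.52·e^(0.02·RH+f) = 0.3287 μm/a
  Cl⁻ term: 0.102·353.8^0.62·exp(0.033·89+0.04·-14.0) = 41.8
  sum: 0.3287 + 41.8 → r_corr = 42.13 μm/a
ISO 9223 Table 2 (carbon steel): 25 < 42.1 ≤ 50 μm/a ⇒ C3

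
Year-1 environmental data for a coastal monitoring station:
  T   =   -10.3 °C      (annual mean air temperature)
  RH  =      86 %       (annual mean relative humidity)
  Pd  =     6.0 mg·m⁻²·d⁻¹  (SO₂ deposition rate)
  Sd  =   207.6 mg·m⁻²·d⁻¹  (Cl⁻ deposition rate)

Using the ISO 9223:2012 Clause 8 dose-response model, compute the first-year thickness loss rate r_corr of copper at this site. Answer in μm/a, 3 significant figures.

copper: T≤10 °C ⇒ hinge +0.126·(-10.3−10) = -2.5578
  SO₂ term: 0.0053·6.0^0.26·exp(0.059·86-2.5578) = 0.1046
  Cl⁻ term: 0.01025·207.6^0.27·exp(0.036·86+0.049·-10.3) = 0.5778
  sum: 0.1046 + 0.5778 → r_corr = 0.6823 μm/a

r_corr = 0.682 μm/a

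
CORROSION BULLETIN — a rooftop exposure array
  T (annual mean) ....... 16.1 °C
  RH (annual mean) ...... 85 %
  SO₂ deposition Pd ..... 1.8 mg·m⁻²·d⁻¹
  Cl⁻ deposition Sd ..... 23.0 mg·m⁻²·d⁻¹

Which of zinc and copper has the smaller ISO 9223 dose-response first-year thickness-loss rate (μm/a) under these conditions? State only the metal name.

zinc: temperature factor f = -0.071·(6.1) = -0.4331
  Pd branch = 0.0129·Pd^0.44·e^(0.046·RH+f) = 0.5406 μm/a
  Sd branch = 0.0175·Sd^0.57·e^(0.008·RH+0.085·T) = 0.8107 μm/a
  sum: 0.5406 + 0.8107 → r_corr = 1.351 μm/a
copper: temperature factor f = -0.080·(6.1) = -0.4880
  SO₂ term: 0.0053·1.8^0.26·exp(0.059·85-0.4880) = 0.5711
  Cl⁻ term: 0.01025·23.0^0.27·exp(0.036·85+0.049·16.1) = 1.122
  sum: 0.5711 + 1.122 → r_corr = 1.693 μm/a
Ordering by μm/a: copper (1.69) > zinc (1.35)

zinc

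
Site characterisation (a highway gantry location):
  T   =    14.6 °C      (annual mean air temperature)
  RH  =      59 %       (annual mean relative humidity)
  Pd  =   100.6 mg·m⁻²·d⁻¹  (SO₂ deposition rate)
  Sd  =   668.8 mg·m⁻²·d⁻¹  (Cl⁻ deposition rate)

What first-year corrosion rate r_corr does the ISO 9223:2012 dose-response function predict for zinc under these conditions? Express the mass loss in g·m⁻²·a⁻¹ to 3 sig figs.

zinc: T>10 °C ⇒ hinge -0.071·(14.6−10) = -0.3266
  Pd branch = 0.0129·Pd^0.44·e^(0.046·RH+f) = 1.068 μm/a
  Cl⁻ term: 0.0175·668.8^0.57·exp(0.008·59+0.085·14.6) = 3.957
  sum: 1.068 + 3.957 → r_corr = 5.025 μm/a
Convert to mass loss: 5.025 μm/a × 7.14 g/cm³ = 35.88 g·m⁻²·a⁻¹

r_corr = 35.9 g·m⁻²·a⁻¹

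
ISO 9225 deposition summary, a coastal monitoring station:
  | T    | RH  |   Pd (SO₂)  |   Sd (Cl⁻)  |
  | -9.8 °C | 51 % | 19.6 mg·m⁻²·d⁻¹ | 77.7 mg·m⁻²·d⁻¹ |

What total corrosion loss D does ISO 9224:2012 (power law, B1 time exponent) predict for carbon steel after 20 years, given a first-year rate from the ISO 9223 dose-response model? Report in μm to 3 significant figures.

D(20) = 32.1 μm

carbon steel: f(T) = +0.150·(T−10) [T≤10 °C] = -2.9700
  sulphur-dioxide contribution → 1.183 μm/a
  chloride contribution → 5.512 μm/a
  total first-year rate 6.696 μm/a
Power-law: D(20) = r_corr · 20^0.523
  D(20) = 6.696 × 20^0.523 = 6.696 × 4.791 = 32.08 μm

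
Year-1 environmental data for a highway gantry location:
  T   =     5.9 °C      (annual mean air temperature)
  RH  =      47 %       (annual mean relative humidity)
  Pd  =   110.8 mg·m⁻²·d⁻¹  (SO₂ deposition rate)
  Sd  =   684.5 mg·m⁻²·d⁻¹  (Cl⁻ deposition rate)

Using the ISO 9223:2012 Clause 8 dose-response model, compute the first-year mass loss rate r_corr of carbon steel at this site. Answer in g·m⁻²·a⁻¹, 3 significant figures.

r_corr = 496 g·m⁻²·a⁻¹

carbon steel: T≤10 °C ⇒ hinge +0.150·(5.9−10) = -0.6150
  sulphur-dioxide contribution → 28.33 μm/a
  chloride contribution → 34.88 μm/a
  ⇒ r_corr(carbon steel) = 63.22 μm/a
Convert to mass loss: 63.22 μm/a × 7.85 g/cm³ = 496.2 g·m⁻²·a⁻¹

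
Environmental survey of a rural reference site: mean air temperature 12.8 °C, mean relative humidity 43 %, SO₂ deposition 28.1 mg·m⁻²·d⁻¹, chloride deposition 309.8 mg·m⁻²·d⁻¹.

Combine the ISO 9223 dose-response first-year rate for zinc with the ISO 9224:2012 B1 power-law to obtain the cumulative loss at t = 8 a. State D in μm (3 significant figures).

zinc: T>10 °C ⇒ hinge -0.071·(12.8−10) = -0.1988
  SO₂ term: 0.0129·28.1^0.44·exp(0.046·43-0.1988) = 0.3317
  Sd branch = 0.0175·Sd^0.57·e^(0.008·RH+0.085·T) = 1.927 μm/a
  sum: 0.3317 + 1.927 → r_corr = 2.259 μm/a
Power-law: D(8) = r_corr · 8^0.813
  D(8) = 2.259 × 8^0.813 = 2.259 × 5.423 = 12.25 μm

D(8) = 12.2 μm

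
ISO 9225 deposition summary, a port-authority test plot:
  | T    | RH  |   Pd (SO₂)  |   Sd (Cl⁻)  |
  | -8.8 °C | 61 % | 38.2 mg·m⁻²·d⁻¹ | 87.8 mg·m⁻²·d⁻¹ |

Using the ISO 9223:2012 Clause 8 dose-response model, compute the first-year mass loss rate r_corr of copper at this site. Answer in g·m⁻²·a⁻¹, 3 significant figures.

copper: T≤10 °C ⇒ hinge +0.126·(-8.8−10) = -2.3688
  SO₂ term: 0.0053·38.2^0.26·exp(0.059·61-2.3688) = 0.04676
  Sd branch = 0.01025·Sd^0.27·e^(0.036·RH+0.049·T) = 0.2004 μm/a
  r_corr = 0.04676 + 0.2004 = 0.2472 μm/a
Convert to mass loss: 0.2472 μm/a × 8.96 g/cm³ = 2.215 g·m⁻²·a⁻¹

r_corr = 2.21 g·m⁻²·a⁻¹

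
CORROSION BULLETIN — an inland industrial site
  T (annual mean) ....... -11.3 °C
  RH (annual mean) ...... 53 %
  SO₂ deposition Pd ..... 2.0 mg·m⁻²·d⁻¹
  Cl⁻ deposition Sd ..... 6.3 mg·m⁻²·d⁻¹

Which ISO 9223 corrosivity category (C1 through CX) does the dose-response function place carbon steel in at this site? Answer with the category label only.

carbon steel: temperature factor f = +0.150·(-21.3) = -3.1950
  SO₂ term: 1.77·2.0^0.52·exp(0.02·53-3.1950) = 0.3001
  Sd branch = 0.102·Sd^0.62·e^(0.033·RH+0.04·T) = 1.168 μm/a
  r_corr = 0.3001 + 1.168 = 1.468 μm/a
ISO 9223 Table 2 (carbon steel): 1.3 < 1.47 ≤ 25 μm/a ⇒ C2

C2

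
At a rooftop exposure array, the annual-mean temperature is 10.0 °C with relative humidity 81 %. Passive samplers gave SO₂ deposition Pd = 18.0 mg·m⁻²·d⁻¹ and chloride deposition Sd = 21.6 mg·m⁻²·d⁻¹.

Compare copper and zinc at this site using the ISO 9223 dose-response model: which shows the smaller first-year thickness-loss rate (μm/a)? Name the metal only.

copper: temperature factor f = +0.126·(0.0) = +0.0000
  sulphur-dioxide contribution → 1.337 μm/a
  chloride contribution → 0.7083 μm/a
  total first-year rate 2.045 μm/a
zinc: T≤10 °C ⇒ hinge +0.038·(10.0−10) = +0.0000
  sulphur-dioxide contribution → 1.91 μm/a
  chloride contribution → 0.4511 μm/a
  total first-year rate 2.361 μm/a
Ordering by μm/a: zinc (2.36) > copper (2.05)

copper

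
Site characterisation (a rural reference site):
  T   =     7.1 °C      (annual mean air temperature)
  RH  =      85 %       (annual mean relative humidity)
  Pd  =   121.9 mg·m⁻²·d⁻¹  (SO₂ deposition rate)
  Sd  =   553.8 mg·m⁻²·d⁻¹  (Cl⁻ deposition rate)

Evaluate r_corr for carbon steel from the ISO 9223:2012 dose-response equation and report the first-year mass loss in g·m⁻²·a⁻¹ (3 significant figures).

r_corr = 1.48e+03 g·m⁻²·a⁻¹

carbon steel: temperature factor f = +0.150·(-2.9) = -0.4350
  sulphur-dioxide contribution → 76.22 μm/a
  chloride contribution → 112.5 μm/a
  total first-year rate 188.7 μm/a
Convert to mass loss: 188.7 μm/a × 7.85 g/cm³ = 1481 g·m⁻²·a⁻¹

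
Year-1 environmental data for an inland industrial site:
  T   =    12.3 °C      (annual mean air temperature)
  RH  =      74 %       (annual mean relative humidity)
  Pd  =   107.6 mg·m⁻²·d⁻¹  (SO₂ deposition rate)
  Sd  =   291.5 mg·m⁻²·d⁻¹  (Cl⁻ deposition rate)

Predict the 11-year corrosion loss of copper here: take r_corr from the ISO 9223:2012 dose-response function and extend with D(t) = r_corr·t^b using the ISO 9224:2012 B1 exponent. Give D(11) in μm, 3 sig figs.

D(11) = 12.0 μm

copper: T>10 °C ⇒ hinge -0.080·(12.3−10) = -0.1840
  sulphur-dioxide contribution → 1.172 μm/a
  chloride contribution → 1.244 μm/a
  ⇒ r_corr(copper) = 2.416 μm/a
Power-law: D(11) = r_corr · 11^0.667
  D(11) = 2.416 × 11^0.667 = 2.416 × 4.95 = 11.96 μm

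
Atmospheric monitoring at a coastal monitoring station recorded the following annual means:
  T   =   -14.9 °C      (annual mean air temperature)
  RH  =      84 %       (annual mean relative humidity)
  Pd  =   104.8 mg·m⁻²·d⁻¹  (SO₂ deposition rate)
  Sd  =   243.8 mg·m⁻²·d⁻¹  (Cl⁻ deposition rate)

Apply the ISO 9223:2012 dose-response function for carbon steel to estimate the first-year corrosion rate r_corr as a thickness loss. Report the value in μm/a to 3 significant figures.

carbon steel: T≤10 °C ⇒ hinge +0.150·(-14.9−10) = -3.7350
  sulphur-dioxide contribution → 2.547 μm/a
  chloride contribution → 27.14 μm/a
  total first-year rate 29.69 μm/a

r_corr = 29.7 μm/a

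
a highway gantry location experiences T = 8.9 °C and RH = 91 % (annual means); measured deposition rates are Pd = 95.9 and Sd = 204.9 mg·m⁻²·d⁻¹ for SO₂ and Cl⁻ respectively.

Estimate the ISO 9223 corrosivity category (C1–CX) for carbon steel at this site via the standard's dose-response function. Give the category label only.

carbon steel: f(T) = +0.150·(T−10) [T≤10 °C] = -0.1650
  sulphur-dioxide contribution → 99.37 μm/a
  chloride contribution → 79.53 μm/a
  ⇒ r_corr(carbon steel) = 178.9 μm/a
ISO 9223 Table 2 (carbon steel): 80 < 179 ≤ 200 μm/a ⇒ C5

C5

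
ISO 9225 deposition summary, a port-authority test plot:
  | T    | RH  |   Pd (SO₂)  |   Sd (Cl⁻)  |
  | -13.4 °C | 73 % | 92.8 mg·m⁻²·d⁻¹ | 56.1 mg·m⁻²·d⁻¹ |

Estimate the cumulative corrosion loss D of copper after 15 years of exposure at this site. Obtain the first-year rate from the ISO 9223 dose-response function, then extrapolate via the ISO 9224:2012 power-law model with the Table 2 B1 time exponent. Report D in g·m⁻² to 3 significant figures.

D(15) = 15.6 g·m⁻²

copper: T≤10 °C ⇒ hinge +0.126·(-13.4−10) = -2.9484
  sulphur-dioxide contribution → 0.06697 μm/a
  chloride contribution → 0.2183 μm/a
  total first-year rate 0.2853 μm/a
Power-law: D(15) = r_corr · 15^0.667
  D(15) = 0.2853 × 15^0.667 = 0.2853 × 6.088 = 1.737 μm
  Mass loss = 1.737 μm × 8.96 g/cm³ = 15.56 g·m⁻²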